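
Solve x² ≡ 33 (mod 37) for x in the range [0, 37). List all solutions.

37 ≡ 1 (mod 4), so we find a root by search.
Trying successive values, 12² = 144 ≡ 33 (mod 37). The other root is 37 − 12 = 25.

12, 25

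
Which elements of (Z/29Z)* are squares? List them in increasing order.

1 4 5 6 7 9 13 16 20 22 23 24 25 28

Square k = 1,…,14 (k and 29−k give the same square):
1²=1, 2²=4, 3²=9, 4²=16, 5²=25, 6²≡7, 7²≡20, 8²≡6, 9²≡23, 10²≡13, 11²≡5, 12²≡28, 13²≡24, 14²≡22 (mod 29).
So the quadratic residues mod 29 are {1, 4, 5, 6, 7, 9, 13, 16, 20, 22, 23, 24, 25, 28}.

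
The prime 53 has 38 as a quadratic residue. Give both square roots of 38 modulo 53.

53 ≡ 1 (mod 4), so we find a root by search.
Trying successive values, 12² = 144 ≡ 38 (mod 53). The other root is 53 − 12 = 41.

12, 41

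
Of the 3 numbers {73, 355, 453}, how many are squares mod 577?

(73/577) = -1 → non-residue.
(355/577) = -1 → non-residue.
(453/577) = +1 → QR.
Total quadratic residues among the 3: 1.

1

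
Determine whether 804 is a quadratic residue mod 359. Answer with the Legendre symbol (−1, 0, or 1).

Euler's criterion: (804/359) ≡ 86^179 (mod 359).
86^2 ≡ 216 (mod 359)
86^4 ≡ 345 (mod 359)
86^8 ≡ 196 (mod 359)
86^16 ≡ 3 (mod 359)
86^32 ≡ 9 (mod 359)
86^64 ≡ 81 (mod 359)
86^128 ≡ 99 (mod 359)
86^179 = 86^(128+32+16+2+1) ≡ 358 (mod 359).
Result is 358 ≡ −1, so (804/359) = −1.

-1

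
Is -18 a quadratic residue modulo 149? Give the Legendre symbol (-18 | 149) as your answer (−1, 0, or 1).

-1

First reduce: -18 ≡ 131 (mod 149).
Reciprocity: 131 ≡ 3 and 149 ≡ 1 (mod 4), so (131/149) = +(149/131).
Reduce top mod 131: now compute (18/131).
Pull out 2: since 131 ≡ 3 (mod 8), (2/131) = -1.
Reciprocity: 9 ≡ 1 and 131 ≡ 3 (mod 4), so (9/131) = +(131/9).
Reduce top mod 9: now compute (5/9).
Reciprocity: 5 ≡ 1 and 9 ≡ 1 (mod 4), so (5/9) = +(9/5).
Reduce top mod 5: now compute (4/5).
Pull out 2^2: since 5 ≡ 5 (mod 8), (2/5) = -1, so (2/5)^2 = +1.
Reached (1/5) = 1. Collecting the sign flips along the way, the symbol is -1.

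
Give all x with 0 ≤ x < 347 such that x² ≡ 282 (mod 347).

87, 260

Since 347 ≡ 3 (mod 4), a square root of 282 is 282^((347+1)/4) = 282^87 mod 347.
Repeated squaring: 282^2≡61, 282^4≡251, 282^8≡194, 282^16≡160, 282^32≡269, 282^64≡185 (mod 347).
282^87 = 282^(64+16+4+2+1) ≡ 87 (mod 347).
Check: 87² = 7569 ≡ 282 (mod 347). The two roots are 87 and 260.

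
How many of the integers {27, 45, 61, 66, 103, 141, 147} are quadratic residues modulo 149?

3

(27/149) = -1 → non-residue.
(45/149) = +1 → QR.
(61/149) = +1 → QR.
(66/149) = -1 → non-residue.
(103/149) = +1 → QR.
(141/149) = -1 → non-residue.
(147/149) = -1 → non-residue.
Total quadratic residues among the 7: 3.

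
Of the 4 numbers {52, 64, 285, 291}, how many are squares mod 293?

1

(52/293) = -1 → non-residue.
(64/293) = +1 → QR.
(285/293) = -1 → non-residue.
(291/293) = -1 → non-residue.
Total quadratic residues among the 4: 1.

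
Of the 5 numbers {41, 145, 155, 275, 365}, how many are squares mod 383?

0

(41/383) = -1 → non-residue.
(145/383) = -1 → non-residue.
(155/383) = -1 → non-residue.
(275/383) = -1 → non-residue.
(365/383) = -1 → non-residue.
Total quadratic residues among the 5: 0.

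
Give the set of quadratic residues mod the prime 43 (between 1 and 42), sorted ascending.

1,4,6,9,10,11,13,14,15,16,17,21,23,24,25,31,35,36,38,40,41

Square k = 1,…,21 (k and 43−k give the same square):
1²=1, 2²=4, 3²=9, 4²=16, 5²=25, 6²=36, 7²≡6, 8²≡21, 9²≡38, 10²≡14, 11²≡35, 12²≡15, 13²≡40, 14²≡24, 15²≡10, 16²≡41, 17²≡31, 18²≡23, 19²≡17, 20²≡13, 21²≡11 (mod 43).
So the quadratic residues mod 43 are {1, 4, 6, 9, 10, 11, 13, 14, 15, 16, 17, 21, 23, 24, 25, 31, 35, 36, 38, 40, 41}.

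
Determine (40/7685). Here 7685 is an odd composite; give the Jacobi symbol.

Pull out 2^3: since 7685 ≡ 5 (mod 8), (2/7685) = -1, so (2/7685)^3 = -1.
Reciprocity: 5 ≡ 1 and 7685 ≡ 1 (mod 4), so (5/7685) = +(7685/5).
Reduce top mod 5: now compute (0/5).
Top reduces to 0: gcd > 1, so the symbol is 0.

0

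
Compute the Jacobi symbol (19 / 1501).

Reciprocity: 19 ≡ 3 and 1501 ≡ 1 (mod 4), so (19/1501) = +(1501/19).
Reduce top mod 19: now compute (0/19).
Top reduces to 0: gcd > 1, so the symbol is 0.

0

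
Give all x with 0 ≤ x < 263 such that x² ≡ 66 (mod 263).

Since 263 ≡ 3 (mod 4), a square root of 66 is 66^((263+1)/4) = 66^66 mod 263.
Repeated squaring: 66^2≡148, 66^4≡75, 66^8≡102, 66^16≡147, 66^32≡43, 66^64≡8 (mod 263).
66^66 = 66^(64+2) ≡ 132 (mod 263).
Check: 132² = 17424 ≡ 66 (mod 263). The two roots are 131 and 132.

131, 132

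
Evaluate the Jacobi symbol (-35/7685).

0

First reduce: -35 ≡ 7650 (mod 7685).
Pull out 2: since 7685 ≡ 5 (mod 8), (2/7685) = -1.
Reciprocity: 3825 ≡ 1 and 7685 ≡ 1 (mod 4), so (3825/7685) = +(7685/3825).
Reduce top mod 3825: now compute (35/3825).
Reciprocity: 35 ≡ 3 and 3825 ≡ 1 (mod 4), so (35/3825) = +(3825/35).
Reduce top mod 35: now compute (10/35).
Pull out 2: since 35 ≡ 3 (mod 8), (2/35) = -1.
Reciprocity: 5 ≡ 1 and 35 ≡ 3 (mod 4), so (5/35) = +(35/5).
Reduce top mod 5: now compute (0/5).
Top reduces to 0: gcd > 1, so the symbol is 0.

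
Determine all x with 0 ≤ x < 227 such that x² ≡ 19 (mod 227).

Since 227 ≡ 3 (mod 4), a square root of 19 is 19^((227+1)/4) = 19^57 mod 227.
Repeated squaring: 19^2≡134, 19^4≡23, 19^8≡75, 19^16≡177, 19^32≡3 (mod 227).
19^57 = 19^(32+16+8+1) ≡ 84 (mod 227).
Check: 84² = 7056 ≡ 19 (mod 227). The two roots are 84 and 143.

84, 143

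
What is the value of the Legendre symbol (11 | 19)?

Euler's criterion: (11/19) ≡ 11^9 (mod 19).
11^2 ≡ 7 (mod 19)
11^4 ≡ 11 (mod 19)
11^8 ≡ 7 (mod 19)
11^9 = 11^(8+1) ≡ 1 (mod 19).
Result is 1, so (11/19) = 1.

1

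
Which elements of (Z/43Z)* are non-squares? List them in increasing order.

Square k = 1,…,21 (k and 43−k give the same square):
1²=1, 2²=4, 3²=9, 4²=16, 5²=25, 6²=36, 7²≡6, 8²≡21, 9²≡38, 10²≡14, 11²≡35, 12²≡15, 13²≡40, 14²≡24, 15²≡10, 16²≡41, 17²≡31, 18²≡23, 19²≡17, 20²≡13, 21²≡11 (mod 43).
The residues are {1, 4, 6, 9, 10, 11, 13, 14, 15, 16, 17, 21, 23, 24, 25, 31, 35, 36, 38, 40, 41}; the non-residues are the remaining 21 nonzero classes.

2,3,5,7,8,12,18,19,20,22,26,27,28,29,30,32,33,34,37,39,42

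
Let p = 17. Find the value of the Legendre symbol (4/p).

Pull out 2^2: since 17 ≡ 1 (mod 8), (2/17) = +1, so (2/17)^2 = +1.
Reached (1/17) = 1. Collecting the sign flips along the way, the symbol is +1.

1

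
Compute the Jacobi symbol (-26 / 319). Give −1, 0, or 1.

First reduce: -26 ≡ 293 (mod 319).
Reciprocity: 293 ≡ 1 and 319 ≡ 3 (mod 4), so (293/319) = +(319/293).
Reduce top mod 293: now compute (26/293).
Pull out 2: since 293 ≡ 5 (mod 8), (2/293) = -1.
Reciprocity: 13 ≡ 1 and 293 ≡ 1 (mod 4), so (13/293) = +(293/13).
Reduce top mod 13: now compute (7/13).
Reciprocity: 7 ≡ 3 and 13 ≡ 1 (mod 4), so (7/13) = +(13/7).
Reduce top mod 7: now compute (6/7).
Pull out 2: since 7 ≡ 7 (mod 8), (2/7) = +1.
Reciprocity: 3 ≡ 3 and 7 ≡ 3 (mod 4), so (3/7) = −(7/3).
Reduce top mod 3: now compute (1/3).
Reached (1/3) = 1. Collecting the sign flips along the way, the symbol is +1.

1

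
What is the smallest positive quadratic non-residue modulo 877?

2

(2/877) = −1, so 2 is the smallest positive non-residue mod 877.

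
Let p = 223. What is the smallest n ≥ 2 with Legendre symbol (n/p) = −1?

3

(2/223) = +1, so 2 is a residue.
(3/223) = −1, so 3 is the smallest positive non-residue mod 223.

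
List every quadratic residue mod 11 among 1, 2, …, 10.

1 3 4 5 9

Square k = 1,…,5 (k and 11−k give the same square):
1²=1, 2²=4, 3²=9, 4²≡5, 5²≡3 (mod 11).
So the quadratic residues mod 11 are {1, 3, 4, 5, 9}.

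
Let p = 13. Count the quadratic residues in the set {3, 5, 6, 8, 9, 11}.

2

(3/13) = +1 → QR.
(5/13) = -1 → non-residue.
(6/13) = -1 → non-residue.
(8/13) = -1 → non-residue.
(9/13) = +1 → QR.
(11/13) = -1 → non-residue.
Total quadratic residues among the 6: 2.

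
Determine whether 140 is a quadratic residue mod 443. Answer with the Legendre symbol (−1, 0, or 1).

Euler's criterion: (140/443) ≡ 140^221 (mod 443).
140^2 ≡ 108 (mod 443)
140^4 ≡ 146 (mod 443)
140^8 ≡ 52 (mod 443)
140^16 ≡ 46 (mod 443)
140^32 ≡ 344 (mod 443)
140^64 ≡ 55 (mod 443)
140^128 ≡ 367 (mod 443)
140^221 = 140^(128+64+16+8+4+1) ≡ 1 (mod 443).
Result is 1, so (140/443) = 1.

1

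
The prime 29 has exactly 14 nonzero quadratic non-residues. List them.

Square k = 1,…,14 (k and 29−k give the same square):
1²=1, 2²=4, 3²=9, 4²=16, 5²=25, 6²≡7, 7²≡20, 8²≡6, 9²≡23, 10²≡13, 11²≡5, 12²≡28, 13²≡24, 14²≡22 (mod 29).
The residues are {1, 4, 5, 6, 7, 9, 13, 16, 20, 22, 23, 24, 25, 28}; the non-residues are the remaining 14 nonzero classes.

2,3,8,10,11,12,14,15,17,18,19,21,26,27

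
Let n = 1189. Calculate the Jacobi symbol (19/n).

Reciprocity: 19 ≡ 3 and 1189 ≡ 1 (mod 4), so (19/1189) = +(1189/19).
Reduce top mod 19: now compute (11/19).
Reciprocity: 11 ≡ 3 and 19 ≡ 3 (mod 4), so (11/19) = −(19/11).
Reduce top mod 11: now compute (8/11).
Pull out 2^3: since 11 ≡ 3 (mod 8), (2/11) = -1, so (2/11)^3 = -1.
Reached (1/11) = 1. Collecting the sign flips along the way, the symbol is +1.

1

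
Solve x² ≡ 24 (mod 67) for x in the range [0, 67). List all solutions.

Since 67 ≡ 3 (mod 4), a square root of 24 is 24^((67+1)/4) = 24^17 mod 67.
Repeated squaring: 24^2≡40, 24^4≡59, 24^8≡64, 24^16≡9 (mod 67).
24^17 = 24^(16+1) ≡ 15 (mod 67).
Check: 15² = 225 ≡ 24 (mod 67). The two roots are 15 and 52.

15, 52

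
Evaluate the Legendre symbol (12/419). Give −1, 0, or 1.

Euler's criterion: (12/419) ≡ 12^209 (mod 419).
12^2 ≡ 144 (mod 419)
12^4 ≡ 205 (mod 419)
12^8 ≡ 125 (mod 419)
12^16 ≡ 122 (mod 419)
12^32 ≡ 219 (mod 419)
12^64 ≡ 195 (mod 419)
12^128 ≡ 315 (mod 419)
12^209 = 12^(128+64+16+1) ≡ 1 (mod 419).
Result is 1, so (12/419) = 1.

1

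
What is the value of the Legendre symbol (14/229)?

1

Pull out 2: since 229 ≡ 5 (mod 8), (2/229) = -1.
Reciprocity: 7 ≡ 3 and 229 ≡ 1 (mod 4), so (7/229) = +(229/7).
Reduce top mod 7: now compute (5/7).
Reciprocity: 5 ≡ 1 and 7 ≡ 3 (mod 4), so (5/7) = +(7/5).
Reduce top mod 5: now compute (2/5).
Pull out 2: since 5 ≡ 5 (mod 8), (2/5) = -1.
Reached (1/5) = 1. Collecting the sign flips along the way, the symbol is +1.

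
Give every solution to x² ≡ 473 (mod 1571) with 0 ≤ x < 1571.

Since 1571 ≡ 3 (mod 4), a square root of 473 is 473^((1571+1)/4) = 473^393 mod 1571.
Repeated squaring: 473^2≡647, 473^4≡723, 473^8≡1157, 473^16≡157, 473^32≡1084, 473^64≡1519, 473^128≡1133, 473^256≡182 (mod 1571).
473^393 = 473^(256+128+8+1) ≡ 883 (mod 1571).
Check: 883² = 779689 ≡ 473 (mod 1571). The two roots are 688 and 883.

688, 883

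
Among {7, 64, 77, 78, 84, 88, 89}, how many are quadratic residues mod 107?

2

(7/107) = -1 → non-residue.
(64/107) = +1 → QR.
(77/107) = -1 → non-residue.
(78/107) = -1 → non-residue.
(84/107) = -1 → non-residue.
(88/107) = -1 → non-residue.
(89/107) = +1 → QR.
Total quadratic residues among the 7: 2.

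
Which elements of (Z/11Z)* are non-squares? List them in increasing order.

Square k = 1,…,5 (k and 11−k give the same square):
1²=1, 2²=4, 3²=9, 4²≡5, 5²≡3 (mod 11).
The residues are {1, 3, 4, 5, 9}; the non-residues are the remaining 5 nonzero classes.

2, 6, 7, 8, 10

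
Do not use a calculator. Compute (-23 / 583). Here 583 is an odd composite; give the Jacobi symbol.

First reduce: -23 ≡ 560 (mod 583).
Pull out 2^4: since 583 ≡ 7 (mod 8), (2/583) = +1, so (2/583)^4 = +1.
Reciprocity: 35 ≡ 3 and 583 ≡ 3 (mod 4), so (35/583) = −(583/35).
Reduce top mod 35: now compute (23/35).
Reciprocity: 23 ≡ 3 and 35 ≡ 3 (mod 4), so (23/35) = −(35/23).
Reduce top mod 23: now compute (12/23).
Pull out 2^2: since 23 ≡ 7 (mod 8), (2/23) = +1, so (2/23)^2 = +1.
Reciprocity: 3 ≡ 3 and 23 ≡ 3 (mod 4), so (3/23) = −(23/3).
Reduce top mod 3: now compute (2/3).
Pull out 2: since 3 ≡ 3 (mod 8), (2/3) = -1.
Reached (1/3) = 1. Collecting the sign flips along the way, the symbol is +1.

1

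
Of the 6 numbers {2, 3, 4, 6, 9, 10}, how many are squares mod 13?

4

(2/13) = -1 → non-residue.
(3/13) = +1 → QR.
(4/13) = +1 → QR.
(6/13) = -1 → non-residue.
(9/13) = +1 → QR.
(10/13) = +1 → QR.
Total quadratic residues among the 6: 4.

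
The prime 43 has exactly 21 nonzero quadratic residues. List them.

1,4,6,9,10,11,13,14,15,16,17,21,23,24,25,31,35,36,38,40,41

Square k = 1,…,21 (k and 43−k give the same square):
1²=1, 2²=4, 3²=9, 4²=16, 5²=25, 6²=36, 7²≡6, 8²≡21, 9²≡38, 10²≡14, 11²≡35, 12²≡15, 13²≡40, 14²≡24, 15²≡10, 16²≡41, 17²≡31, 18²≡23, 19²≡17, 20²≡13, 21²≡11 (mod 43).
So the quadratic residues mod 43 are {1, 4, 6, 9, 10, 11, 13, 14, 15, 16, 17, 21, 23, 24, 25, 31, 35, 36, 38, 40, 41}.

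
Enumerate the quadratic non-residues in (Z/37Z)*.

Square k = 1,…,18 (k and 37−k give the same square):
1²=1, 2²=4, 3²=9, 4²=16, 5²=25, 6²=36, 7²≡12, 8²≡27, 9²≡7, 10²≡26, 11²≡10, 12²≡33, 13²≡21, 14²≡11, 15²≡3, 16²≡34, 17²≡30, 18²≡28 (mod 37).
The residues are {1, 3, 4, 7, 9, 10, 11, 12, 16, 21, 25, 26, 27, 28, 30, 33, 34, 36}; the non-residues are the remaining 18 nonzero classes.

2, 5, 6, 8, 13, 14, 15, 17, 18, 19, 20, 22, 23, 24, 29, 31, 32, 35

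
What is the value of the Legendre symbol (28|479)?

1

Pull out 2^2: since 479 ≡ 7 (mod 8), (2/479) = +1, so (2/479)^2 = +1.
Reciprocity: 7 ≡ 3 and 479 ≡ 3 (mod 4), so (7/479) = −(479/7).
Reduce top mod 7: now compute (3/7).
Reciprocity: 3 ≡ 3 and 7 ≡ 3 (mod 4), so (3/7) = −(7/3).
Reduce top mod 3: now compute (1/3).
Reached (1/3) = 1. Collecting the sign flips along the way, the symbol is +1.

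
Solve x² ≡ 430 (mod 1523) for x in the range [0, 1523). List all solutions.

354, 1169

Since 1523 ≡ 3 (mod 4), a square root of 430 is 430^((1523+1)/4) = 430^381 mod 1523.
Repeated squaring: 430^2≡617, 430^4≡1462, 430^8≡675, 430^16≡248, 430^32≡584, 430^64≡1427, 430^128≡78, 430^256≡1515 (mod 1523).
430^381 = 430^(256+64+32+16+8+4+1) ≡ 354 (mod 1523).
Check: 354² = 125316 ≡ 430 (mod 1523). The two roots are 354 and 1169.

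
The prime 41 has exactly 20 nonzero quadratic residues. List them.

1 2 4 5 8 9 10 16 18 20 21 23 25 31 32 33 36 37 39 40

Square k = 1,…,20 (k and 41−k give the same square):
1²=1, 2²=4, 3²=9, 4²=16, 5²=25, 6²=36, 7²≡8, 8²≡23, 9²≡40, 10²≡18, 11²≡39, 12²≡21, 13²≡5, 14²≡32, 15²≡20, 16²≡10, 17²≡2, 18²≡37, 19²≡33, 20²≡31 (mod 41).
So the quadratic residues mod 41 are {1, 2, 4, 5, 8, 9, 10, 16, 18, 20, 21, 23, 25, 31, 32, 33, 36, 37, 39, 40}.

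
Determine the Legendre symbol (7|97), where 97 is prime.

-1

Reciprocity: 7 ≡ 3 and 97 ≡ 1 (mod 4), so (7/97) = +(97/7).
Reduce top mod 7: now compute (6/7).
Pull out 2: since 7 ≡ 7 (mod 8), (2/7) = +1.
Reciprocity: 3 ≡ 3 and 7 ≡ 3 (mod 4), so (3/7) = −(7/3).
Reduce top mod 3: now compute (1/3).
Reached (1/3) = 1. Collecting the sign flips along the way, the symbol is -1.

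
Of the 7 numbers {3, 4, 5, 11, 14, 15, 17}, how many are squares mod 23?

2

(3/23) = +1 → QR.
(4/23) = +1 → QR.
(5/23) = -1 → non-residue.
(11/23) = -1 → non-residue.
(14/23) = -1 → non-residue.
(15/23) = -1 → non-residue.
(17/23) = -1 → non-residue.
Total quadratic residues among the 7: 2.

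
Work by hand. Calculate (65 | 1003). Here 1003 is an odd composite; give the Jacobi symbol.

1

Reciprocity: 65 ≡ 1 and 1003 ≡ 3 (mod 4), so (65/1003) = +(1003/65).
Reduce top mod 65: now compute (28/65).
Pull out 2^2: since 65 ≡ 1 (mod 8), (2/65) = +1, so (2/65)^2 = +1.
Reciprocity: 7 ≡ 3 and 65 ≡ 1 (mod 4), so (7/65) = +(65/7).
Reduce top mod 7: now compute (2/7).
Pull out 2: since 7 ≡ 7 (mod 8), (2/7) = +1.
Reached (1/7) = 1. Collecting the sign flips along the way, the symbol is +1.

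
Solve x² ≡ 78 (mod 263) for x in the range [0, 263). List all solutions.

Since 263 ≡ 3 (mod 4), a square root of 78 is 78^((263+1)/4) = 78^66 mod 263.
Repeated squaring: 78^2≡35, 78^4≡173, 78^8≡210, 78^16≡179, 78^32≡218, 78^64≡184 (mod 263).
78^66 = 78^(64+2) ≡ 128 (mod 263).
Check: 128² = 16384 ≡ 78 (mod 263). The two roots are 128 and 135.

128, 135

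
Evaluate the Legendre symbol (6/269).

Pull out 2: since 269 ≡ 5 (mod 8), (2/269) = -1.
Reciprocity: 3 ≡ 3 and 269 ≡ 1 (mod 4), so (3/269) = +(269/3).
Reduce top mod 3: now compute (2/3).
Pull out 2: since 3 ≡ 3 (mod 8), (2/3) = -1.
Reached (1/3) = 1. Collecting the sign flips along the way, the symbol is +1.

1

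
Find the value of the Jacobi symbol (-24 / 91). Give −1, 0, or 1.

-1

First reduce: -24 ≡ 67 (mod 91).
Reciprocity: 67 ≡ 3 and 91 ≡ 3 (mod 4), so (67/91) = −(91/67).
Reduce top mod 67: now compute (24/67).
Pull out 2^3: since 67 ≡ 3 (mod 8), (2/67) = -1, so (2/67)^3 = -1.
Reciprocity: 3 ≡ 3 and 67 ≡ 3 (mod 4), so (3/67) = −(67/3).
Reduce top mod 3: now compute (1/3).
Reached (1/3) = 1. Collecting the sign flips along the way, the symbol is -1.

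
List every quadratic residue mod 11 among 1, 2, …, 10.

1,3,4,5,9

Square k = 1,…,5 (k and 11−k give the same square):
1²=1, 2²=4, 3²=9, 4²≡5, 5²≡3 (mod 11).
So the quadratic residues mod 11 are {1, 3, 4, 5, 9}.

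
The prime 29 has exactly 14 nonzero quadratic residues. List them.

Square k = 1,…,14 (k and 29−k give the same square):
1²=1, 2²=4, 3²=9, 4²=16, 5²=25, 6²≡7, 7²≡20, 8²≡6, 9²≡23, 10²≡13, 11²≡5, 12²≡28, 13²≡24, 14²≡22 (mod 29).
So the quadratic residues mod 29 are {1, 4, 5, 6, 7, 9, 13, 16, 20, 22, 23, 24, 25, 28}.

1,4,5,6,7,9,13,16,20,22,23,24,25,28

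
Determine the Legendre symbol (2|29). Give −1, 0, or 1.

-1

Pull out 2: since 29 ≡ 5 (mod 8), (2/29) = -1.
Reached (1/29) = 1. Collecting the sign flips along the way, the symbol is -1.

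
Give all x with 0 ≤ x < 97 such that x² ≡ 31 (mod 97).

97 ≡ 1 (mod 4), so we find a root by search.
Trying successive values, 15² = 225 ≡ 31 (mod 97). The other root is 97 − 15 = 82.

15, 82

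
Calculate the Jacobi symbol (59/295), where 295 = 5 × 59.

0

Reciprocity: 59 ≡ 3 and 295 ≡ 3 (mod 4), so (59/295) = −(295/59).
Reduce top mod 59: now compute (0/59).
Top reduces to 0: gcd > 1, so the symbol is 0.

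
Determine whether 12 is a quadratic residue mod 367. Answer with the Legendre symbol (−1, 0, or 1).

Euler's criterion: (12/367) ≡ 12^183 (mod 367).
12^2 ≡ 144 (mod 367)
12^4 ≡ 184 (mod 367)
12^8 ≡ 92 (mod 367)
12^16 ≡ 23 (mod 367)
12^32 ≡ 162 (mod 367)
12^64 ≡ 187 (mod 367)
12^128 ≡ 104 (mod 367)
12^183 = 12^(128+32+16+4+2+1) ≡ 366 (mod 367).
Result is 366 ≡ −1, so (12/367) = −1.

-1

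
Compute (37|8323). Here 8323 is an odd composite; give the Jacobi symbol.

Reciprocity: 37 ≡ 1 and 8323 ≡ 3 (mod 4), so (37/8323) = +(8323/37).
Reduce top mod 37: now compute (35/37).
Reciprocity: 35 ≡ 3 and 37 ≡ 1 (mod 4), so (35/37) = +(37/35).
Reduce top mod 35: now compute (2/35).
Pull out 2: since 35 ≡ 3 (mod 8), (2/35) = -1.
Reached (1/35) = 1. Collecting the sign flips along the way, the symbol is -1.

-1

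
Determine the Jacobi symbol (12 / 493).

1

Pull out 2^2: since 493 ≡ 5 (mod 8), (2/493) = -1, so (2/493)^2 = +1.
Reciprocity: 3 ≡ 3 and 493 ≡ 1 (mod 4), so (3/493) = +(493/3).
Reduce top mod 3: now compute (1/3).
Reached (1/3) = 1. Collecting the sign flips along the way, the symbol is +1.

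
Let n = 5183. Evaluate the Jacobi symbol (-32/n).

First reduce: -32 ≡ 5151 (mod 5183).
Reciprocity: 5151 ≡ 3 and 5183 ≡ 3 (mod 4), so (5151/5183) = −(5183/5151).
Reduce top mod 5151: now compute (32/5151).
Pull out 2^5: since 5151 ≡ 7 (mod 8), (2/5151) = +1, so (2/5151)^5 = +1.
Reached (1/5151) = 1. Collecting the sign flips along the way, the symbol is -1.

-1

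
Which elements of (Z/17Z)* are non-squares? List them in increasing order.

3, 5, 6, 7, 10, 11, 12, 14

Square k = 1,…,8 (k and 17−k give the same square):
1²=1, 2²=4, 3²=9, 4²=16, 5²≡8, 6²≡2, 7²≡15, 8²≡13 (mod 17).
The residues are {1, 2, 4, 8, 9, 13, 15, 16}; the non-residues are the remaining 8 nonzero classes.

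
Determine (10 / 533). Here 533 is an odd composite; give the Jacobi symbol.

1

Pull out 2: since 533 ≡ 5 (mod 8), (2/533) = -1.
Reciprocity: 5 ≡ 1 and 533 ≡ 1 (mod 4), so (5/533) = +(533/5).
Reduce top mod 5: now compute (3/5).
Reciprocity: 3 ≡ 3 and 5 ≡ 1 (mod 4), so (3/5) = +(5/3).
Reduce top mod 3: now compute (2/3).
Pull out 2: since 3 ≡ 3 (mod 8), (2/3) = -1.
Reached (1/3) = 1. Collecting the sign flips along the way, the symbol is +1.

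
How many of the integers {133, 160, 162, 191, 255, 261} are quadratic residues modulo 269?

(133/269) = +1 → QR.
(160/269) = -1 → non-residue.
(162/269) = -1 → non-residue.
(191/269) = +1 → QR.
(255/269) = +1 → QR.
(261/269) = -1 → non-residue.
Total quadratic residues among the 6: 3.

3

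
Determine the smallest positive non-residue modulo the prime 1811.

2

(2/1811) = −1, so 2 is the smallest positive non-residue mod 1811.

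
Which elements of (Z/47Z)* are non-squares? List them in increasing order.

Square k = 1,…,23 (k and 47−k give the same square):
1²=1, 2²=4, 3²=9, 4²=16, 5²=25, 6²=36, 7²≡2, 8²≡17, 9²≡34, 10²≡6, 11²≡27, 12²≡3, 13²≡28, 14²≡8, 15²≡37, 16²≡21, 17²≡7, 18²≡42, 19²≡32, 20²≡24, 21²≡18, 22²≡14, 23²≡12 (mod 47).
The residues are {1, 2, 3, 4, 6, 7, 8, 9, 12, 14, 16, 17, 18, 21, 24, 25, 27, 28, 32, 34, 36, 37, 42}; the non-residues are the remaining 23 nonzero classes.

5 10 11 13 15 19 20 22 23 26 29 30 31 33 35 38 39 40 41 43 44 45 46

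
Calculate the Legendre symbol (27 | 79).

Reciprocity: 27 ≡ 3 and 79 ≡ 3 (mod 4), so (27/79) = −(79/27).
Reduce top mod 27: now compute (25/27).
Reciprocity: 25 ≡ 1 and 27 ≡ 3 (mod 4), so (25/27) = +(27/25).
Reduce top mod 25: now compute (2/25).
Pull out 2: since 25 ≡ 1 (mod 8), (2/25) = +1.
Reached (1/25) = 1. Collecting the sign flips along the way, the symbol is -1.

-1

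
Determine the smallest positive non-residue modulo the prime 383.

5

(2/383) = +1, so 2 is a residue.
(3/383) = +1, so 3 is a residue.
(4/383) = +1, so 4 is a residue.
(5/383) = −1, so 5 is the smallest positive non-residue mod 383.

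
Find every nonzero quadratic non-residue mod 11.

Square k = 1,…,5 (k and 11−k give the same square):
1²=1, 2²=4, 3²=9, 4²≡5, 5²≡3 (mod 11).
The residues are {1, 3, 4, 5, 9}; the non-residues are the remaining 5 nonzero classes.

2 6 7 8 10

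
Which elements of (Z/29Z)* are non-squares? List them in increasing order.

2, 3, 8, 10, 11, 12, 14, 15, 17, 18, 19, 21, 26, 27

Square k = 1,…,14 (k and 29−k give the same square):
1²=1, 2²=4, 3²=9, 4²=16, 5²=25, 6²≡7, 7²≡20, 8²≡6, 9²≡23, 10²≡13, 11²≡5, 12²≡28, 13²≡24, 14²≡22 (mod 29).
The residues are {1, 4, 5, 6, 7, 9, 13, 16, 20, 22, 23, 24, 25, 28}; the non-residues are the remaining 14 nonzero classes.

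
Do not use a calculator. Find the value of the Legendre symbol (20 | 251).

1

Pull out 2^2: since 251 ≡ 3 (mod 8), (2/251) = -1, so (2/251)^2 = +1.
Reciprocity: 5 ≡ 1 and 251 ≡ 3 (mod 4), so (5/251) = +(251/5).
Reduce top mod 5: now compute (1/5).
Reached (1/5) = 1. Collecting the sign flips along the way, the symbol is +1.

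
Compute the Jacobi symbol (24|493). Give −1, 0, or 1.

Pull out 2^3: since 493 ≡ 5 (mod 8), (2/493) = -1, so (2/493)^3 = -1.
Reciprocity: 3 ≡ 3 and 493 ≡ 1 (mod 4), so (3/493) = +(493/3).
Reduce top mod 3: now compute (1/3).
Reached (1/3) = 1. Collecting the sign flips along the way, the symbol is -1.

-1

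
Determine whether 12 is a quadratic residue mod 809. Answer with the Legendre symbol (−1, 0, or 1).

-1

Euler's criterion: (12/809) ≡ 12^404 (mod 809).
12^2 ≡ 144 (mod 809)
12^4 ≡ 511 (mod 809)
12^8 ≡ 623 (mod 809)
12^16 ≡ 618 (mod 809)
12^32 ≡ 76 (mod 809)
12^64 ≡ 113 (mod 809)
12^128 ≡ 634 (mod 809)
12^256 ≡ 692 (mod 809)
12^404 = 12^(256+128+16+4) ≡ 808 (mod 809).
Result is 808 ≡ −1, so (12/809) = −1.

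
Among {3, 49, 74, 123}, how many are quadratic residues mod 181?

2

(3/181) = +1 → QR.
(49/181) = +1 → QR.
(74/181) = -1 → non-residue.
(123/181) = -1 → non-residue.
Total quadratic residues among the 4: 2.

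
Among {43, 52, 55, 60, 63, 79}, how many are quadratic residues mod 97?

2

(43/97) = +1 → QR.
(52/97) = -1 → non-residue.
(55/97) = -1 → non-residue.
(60/97) = -1 → non-residue.
(63/97) = -1 → non-residue.
(79/97) = +1 → QR.
Total quadratic residues among the 6: 2.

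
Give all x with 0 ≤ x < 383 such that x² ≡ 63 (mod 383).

Since 383 ≡ 3 (mod 4), a square root of 63 is 63^((383+1)/4) = 63^96 mod 383.
Repeated squaring: 63^2≡139, 63^4≡171, 63^8≡133, 63^16≡71, 63^32≡62, 63^64≡14 (mod 383).
63^96 = 63^(64+32) ≡ 102 (mod 383).
Check: 102² = 10404 ≡ 63 (mod 383). The two roots are 102 and 281.

102, 281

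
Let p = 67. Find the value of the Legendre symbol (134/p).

First reduce: 134 ≡ 0 (mod 67).
Top reduces to 0: gcd > 1, so the symbol is 0.

0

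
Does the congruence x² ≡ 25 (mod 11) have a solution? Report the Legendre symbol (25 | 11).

First reduce: 25 ≡ 3 (mod 11).
Reciprocity: 3 ≡ 3 and 11 ≡ 3 (mod 4), so (3/11) = −(11/3).
Reduce top mod 3: now compute (2/3).
Pull out 2: since 3 ≡ 3 (mod 8), (2/3) = -1.
Reached (1/3) = 1. Collecting the sign flips along the way, the symbol is +1.

1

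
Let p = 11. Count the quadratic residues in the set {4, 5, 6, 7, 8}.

2

(4/11) = +1 → QR.
(5/11) = +1 → QR.
(6/11) = -1 → non-residue.
(7/11) = -1 → non-residue.
(8/11) = -1 → non-residue.
Total quadratic residues among the 5: 2.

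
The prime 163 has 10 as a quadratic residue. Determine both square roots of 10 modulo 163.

70, 93

Since 163 ≡ 3 (mod 4), a square root of 10 is 10^((163+1)/4) = 10^41 mod 163.
Repeated squaring: 10^2≡100, 10^4≡57, 10^8≡152, 10^16≡121, 10^32≡134 (mod 163).
10^41 = 10^(32+8+1) ≡ 93 (mod 163).
Check: 93² = 8649 ≡ 10 (mod 163). The two roots are 70 and 93.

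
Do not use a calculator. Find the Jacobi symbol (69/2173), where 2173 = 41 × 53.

-1

Reciprocity: 69 ≡ 1 and 2173 ≡ 1 (mod 4), so (69/2173) = +(2173/69).
Reduce top mod 69: now compute (34/69).
Pull out 2: since 69 ≡ 5 (mod 8), (2/69) = -1.
Reciprocity: 17 ≡ 1 and 69 ≡ 1 (mod 4), so (17/69) = +(69/17).
Reduce top mod 17: now compute (1/17).
Reached (1/17) = 1. Collecting the sign flips along the way, the symbol is -1.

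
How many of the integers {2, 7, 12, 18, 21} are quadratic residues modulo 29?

1

(2/29) = -1 → non-residue.
(7/29) = +1 → QR.
(12/29) = -1 → non-residue.
(18/29) = -1 → non-residue.
(21/29) = -1 → non-residue.
Total quadratic residues among the 5: 1.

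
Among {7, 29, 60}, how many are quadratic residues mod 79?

(7/79) = -1 → non-residue.
(29/79) = -1 → non-residue.
(60/79) = -1 → non-residue.
Total quadratic residues among the 3: 0.

0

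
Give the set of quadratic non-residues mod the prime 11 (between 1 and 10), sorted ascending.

Square k = 1,…,5 (k and 11−k give the same square):
1²=1, 2²=4, 3²=9, 4²≡5, 5²≡3 (mod 11).
The residues are {1, 3, 4, 5, 9}; the non-residues are the remaining 5 nonzero classes.

2 6 7 8 10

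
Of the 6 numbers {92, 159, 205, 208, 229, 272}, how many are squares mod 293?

(92/293) = -1 → non-residue.
(159/293) = -1 → non-residue.
(205/293) = +1 → QR.
(208/293) = -1 → non-residue.
(229/293) = +1 → QR.
(272/293) = +1 → QR.
Total quadratic residues among the 6: 3.

3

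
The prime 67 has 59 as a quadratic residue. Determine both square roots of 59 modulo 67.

Since 67 ≡ 3 (mod 4), a square root of 59 is 59^((67+1)/4) = 59^17 mod 67.
Repeated squaring: 59^2≡64, 59^4≡9, 59^8≡14, 59^16≡62 (mod 67).
59^17 = 59^(16+1) ≡ 40 (mod 67).
Check: 40² = 1600 ≡ 59 (mod 67). The two roots are 27 and 40.

27, 40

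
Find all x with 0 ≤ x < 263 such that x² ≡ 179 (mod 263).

Since 263 ≡ 3 (mod 4), a square root of 179 is 179^((263+1)/4) = 179^66 mod 263.
Repeated squaring: 179^2≡218, 179^4≡184, 179^8≡192, 179^16≡44, 179^32≡95, 179^64≡83 (mod 263).
179^66 = 179^(64+2) ≡ 210 (mod 263).
Check: 210² = 44100 ≡ 179 (mod 263). The two roots are 53 and 210.

53, 210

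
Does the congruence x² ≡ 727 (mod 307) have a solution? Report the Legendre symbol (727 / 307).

1

First reduce: 727 ≡ 113 (mod 307).
Reciprocity: 113 ≡ 1 and 307 ≡ 3 (mod 4), so (113/307) = +(307/113).
Reduce top mod 113: now compute (81/113).
Reciprocity: 81 ≡ 1 and 113 ≡ 1 (mod 4), so (81/113) = +(113/81).
Reduce top mod 81: now compute (32/81).
Pull out 2^5: since 81 ≡ 1 (mod 8), (2/81) = +1, so (2/81)^5 = +1.
Reached (1/81) = 1. Collecting the sign flips along the way, the symbol is +1.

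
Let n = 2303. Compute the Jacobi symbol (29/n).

Reciprocity: 29 ≡ 1 and 2303 ≡ 3 (mod 4), so (29/2303) = +(2303/29).
Reduce top mod 29: now compute (12/29).
Pull out 2^2: since 29 ≡ 5 (mod 8), (2/29) = -1, so (2/29)^2 = +1.
Reciprocity: 3 ≡ 3 and 29 ≡ 1 (mod 4), so (3/29) = +(29/3).
Reduce top mod 3: now compute (2/3).
Pull out 2: since 3 ≡ 3 (mod 8), (2/3) = -1.
Reached (1/3) = 1. Collecting the sign flips along the way, the symbol is -1.

-1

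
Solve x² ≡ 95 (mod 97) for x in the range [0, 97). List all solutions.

97 ≡ 1 (mod 4), so we find a root by search.
Trying successive values, 17² = 289 ≡ 95 (mod 97). The other root is 97 − 17 = 80.

17, 80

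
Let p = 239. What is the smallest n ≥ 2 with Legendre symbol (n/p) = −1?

(2/239) = +1, so 2 is a residue.
(3/239) = +1, so 3 is a residue.
(4/239) = +1, so 4 is a residue.
(5/239) = +1, so 5 is a residue.
(6/239) = +1, so 6 is a residue.
(7/239) = −1, so 7 is the smallest positive non-residue mod 239.

7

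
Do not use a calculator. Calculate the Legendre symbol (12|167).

Pull out 2^2: since 167 ≡ 7 (mod 8), (2/167) = +1, so (2/167)^2 = +1.
Reciprocity: 3 ≡ 3 and 167 ≡ 3 (mod 4), so (3/167) = −(167/3).
Reduce top mod 3: now compute (2/3).
Pull out 2: since 3 ≡ 3 (mod 8), (2/3) = -1.
Reached (1/3) = 1. Collecting the sign flips along the way, the symbol is +1.

1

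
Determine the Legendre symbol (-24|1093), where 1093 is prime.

-1

Euler's criterion: (-24/1093) ≡ 1069^546 (mod 1093).
1069^2 ≡ 576 (mod 1093)
1069^4 ≡ 597 (mod 1093)
1069^8 ≡ 91 (mod 1093)
1069^16 ≡ 630 (mod 1093)
1069^32 ≡ 141 (mod 1093)
1069^64 ≡ 207 (mod 1093)
1069^128 ≡ 222 (mod 1093)
1069^256 ≡ 99 (mod 1093)
1069^512 ≡ 1057 (mod 1093)
1069^546 = 1069^(512+32+2) ≡ 1092 (mod 1093).
Result is 1092 ≡ −1, so (-24/1093) = −1.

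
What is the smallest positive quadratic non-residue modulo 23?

(2/23) = +1, so 2 is a residue.
(3/23) = +1, so 3 is a residue.
(4/23) = +1, so 4 is a residue.
(5/23) = −1, so 5 is the smallest positive non-residue mod 23.

5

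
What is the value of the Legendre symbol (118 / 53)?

First reduce: 118 ≡ 12 (mod 53).
Pull out 2^2: since 53 ≡ 5 (mod 8), (2/53) = -1, so (2/53)^2 = +1.
Reciprocity: 3 ≡ 3 and 53 ≡ 1 (mod 4), so (3/53) = +(53/3).
Reduce top mod 3: now compute (2/3).
Pull out 2: since 3 ≡ 3 (mod 8), (2/3) = -1.
Reached (1/3) = 1. Collecting the sign flips along the way, the symbol is -1.

-1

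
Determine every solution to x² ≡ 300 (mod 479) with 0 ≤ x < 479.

169, 310

Since 479 ≡ 3 (mod 4), a square root of 300 is 300^((479+1)/4) = 300^120 mod 479.
Repeated squaring: 300^2≡427, 300^4≡309, 300^8≡160, 300^16≡213, 300^32≡343, 300^64≡294 (mod 479).
300^120 = 300^(64+32+16+8) ≡ 169 (mod 479).
Check: 169² = 28561 ≡ 300 (mod 479). The two roots are 169 and 310.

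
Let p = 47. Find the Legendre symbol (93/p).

First reduce: 93 ≡ 46 (mod 47).
Pull out 2: since 47 ≡ 7 (mod 8), (2/47) = +1.
Reciprocity: 23 ≡ 3 and 47 ≡ 3 (mod 4), so (23/47) = −(47/23).
Reduce top mod 23: now compute (1/23).
Reached (1/23) = 1. Collecting the sign flips along the way, the symbol is -1.

-1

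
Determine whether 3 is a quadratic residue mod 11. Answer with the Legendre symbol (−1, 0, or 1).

Reciprocity: 3 ≡ 3 and 11 ≡ 3 (mod 4), so (3/11) = −(11/3).
Reduce top mod 3: now compute (2/3).
Pull out 2: since 3 ≡ 3 (mod 8), (2/3) = -1.
Reached (1/3) = 1. Collecting the sign flips along the way, the symbol is +1.

1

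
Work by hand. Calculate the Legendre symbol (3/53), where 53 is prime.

-1

Euler's criterion: (3/53) ≡ 3^26 (mod 53).
3^2 ≡ 9 (mod 53)
3^4 ≡ 28 (mod 53)
3^8 ≡ 42 (mod 53)
3^16 ≡ 15 (mod 53)
3^26 = 3^(16+8+2) ≡ 52 (mod 53).
Result is 52 ≡ −1, so (3/53) = −1.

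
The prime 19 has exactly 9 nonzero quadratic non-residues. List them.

Square k = 1,…,9 (k and 19−k give the same square):
1²=1, 2²=4, 3²=9, 4²=16, 5²≡6, 6²≡17, 7²≡11, 8²≡7, 9²≡5 (mod 19).
The residues are {1, 4, 5, 6, 7, 9, 11, 16, 17}; the non-residues are the remaining 9 nonzero classes.

2 3 8 10 12 13 14 15 18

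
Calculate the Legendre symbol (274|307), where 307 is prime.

Euler's criterion: (274/307) ≡ 274^153 (mod 307).
274^2 ≡ 168 (mod 307)
274^4 ≡ 287 (mod 307)
274^8 ≡ 93 (mod 307)
274^16 ≡ 53 (mod 307)
274^32 ≡ 46 (mod 307)
274^64 ≡ 274 (mod 307)
274^128 ≡ 168 (mod 307)
274^153 = 274^(128+16+8+1) ≡ 1 (mod 307).
Result is 1, so (274/307) = 1.

1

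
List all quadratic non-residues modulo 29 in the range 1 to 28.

Square k = 1,…,14 (k and 29−k give the same square):
1²=1, 2²=4, 3²=9, 4²=16, 5²=25, 6²≡7, 7²≡20, 8²≡6, 9²≡23, 10²≡13, 11²≡5, 12²≡28, 13²≡24, 14²≡22 (mod 29).
The residues are {1, 4, 5, 6, 7, 9, 13, 16, 20, 22, 23, 24, 25, 28}; the non-residues are the remaining 14 nonzero classes.

2 3 8 10 11 12 14 15 17 18 19 21 26 27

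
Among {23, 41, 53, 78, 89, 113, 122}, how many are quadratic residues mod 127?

(23/127) = -1 → non-residue.
(41/127) = +1 → QR.
(53/127) = -1 → non-residue.
(78/127) = -1 → non-residue.
(89/127) = -1 → non-residue.
(113/127) = +1 → QR.
(122/127) = +1 → QR.
Total quadratic residues among the 7: 3.

3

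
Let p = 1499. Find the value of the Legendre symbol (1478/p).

1

Pull out 2: since 1499 ≡ 3 (mod 8), (2/1499) = -1.
Reciprocity: 739 ≡ 3 and 1499 ≡ 3 (mod 4), so (739/1499) = −(1499/739).
Reduce top mod 739: now compute (21/739).
Reciprocity: 21 ≡ 1 and 739 ≡ 3 (mod 4), so (21/739) = +(739/21).
Reduce top mod 21: now compute (4/21).
Pull out 2^2: since 21 ≡ 5 (mod 8), (2/21) = -1, so (2/21)^2 = +1.
Reached (1/21) = 1. Collecting the sign flips along the way, the symbol is +1.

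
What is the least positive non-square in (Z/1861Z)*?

2

(2/1861) = −1, so 2 is the smallest positive non-residue mod 1861.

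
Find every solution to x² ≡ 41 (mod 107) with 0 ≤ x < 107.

24, 83

Since 107 ≡ 3 (mod 4), a square root of 41 is 41^((107+1)/4) = 41^27 mod 107.
Repeated squaring: 41^2≡76, 41^4≡105, 41^8≡4, 41^16≡16 (mod 107).
41^27 = 41^(16+8+2+1) ≡ 83 (mod 107).
Check: 83² = 6889 ≡ 41 (mod 107). The two roots are 24 and 83.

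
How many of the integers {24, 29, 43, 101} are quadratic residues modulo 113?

0

(24/113) = -1 → non-residue.
(29/113) = -1 → non-residue.
(43/113) = -1 → non-residue.
(101/113) = -1 → non-residue.
Total quadratic residues among the 4: 0.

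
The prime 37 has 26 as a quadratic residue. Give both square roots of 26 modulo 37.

37 ≡ 1 (mod 4), so we find a root by search.
Trying successive values, 10² = 100 ≡ 26 (mod 37). The other root is 37 − 10 = 27.

10, 27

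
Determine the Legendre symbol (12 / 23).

1

Pull out 2^2: since 23 ≡ 7 (mod 8), (2/23) = +1, so (2/23)^2 = +1.
Reciprocity: 3 ≡ 3 and 23 ≡ 3 (mod 4), so (3/23) = −(23/3).
Reduce top mod 3: now compute (2/3).
Pull out 2: since 3 ≡ 3 (mod 8), (2/3) = -1.
Reached (1/3) = 1. Collecting the sign flips along the way, the symbol is +1.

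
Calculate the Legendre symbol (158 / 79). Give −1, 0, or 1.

0

First reduce: 158 ≡ 0 (mod 79).
Top reduces to 0: gcd > 1, so the symbol is 0.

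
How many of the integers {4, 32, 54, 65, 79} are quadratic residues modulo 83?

2

(4/83) = +1 → QR.
(32/83) = -1 → non-residue.
(54/83) = -1 → non-residue.
(65/83) = +1 → QR.
(79/83) = -1 → non-residue.
Total quadratic residues among the 5: 2.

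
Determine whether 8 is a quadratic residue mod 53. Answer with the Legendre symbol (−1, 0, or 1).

-1

Pull out 2^3: since 53 ≡ 5 (mod 8), (2/53) = -1, so (2/53)^3 = -1.
Reached (1/53) = 1. Collecting the sign flips along the way, the symbol is -1.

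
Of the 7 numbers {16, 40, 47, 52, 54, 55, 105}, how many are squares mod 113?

3

(16/113) = +1 → QR.
(40/113) = -1 → non-residue.
(47/113) = -1 → non-residue.
(52/113) = +1 → QR.
(54/113) = -1 → non-residue.
(55/113) = -1 → non-residue.
(105/113) = +1 → QR.
Total quadratic residues among the 7: 3.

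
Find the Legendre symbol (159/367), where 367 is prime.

Euler's criterion: (159/367) ≡ 159^183 (mod 367).
159^2 ≡ 325 (mod 367)
159^4 ≡ 296 (mod 367)
159^8 ≡ 270 (mod 367)
159^16 ≡ 234 (mod 367)
159^32 ≡ 73 (mod 367)
159^64 ≡ 191 (mod 367)
159^128 ≡ 148 (mod 367)
159^183 = 159^(128+32+16+4+2+1) ≡ 366 (mod 367).
Result is 366 ≡ −1, so (159/367) = −1.

-1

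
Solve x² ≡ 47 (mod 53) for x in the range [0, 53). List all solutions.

53 ≡ 1 (mod 4), so we find a root by search.
Trying successive values, 10² = 100 ≡ 47 (mod 53). The other root is 53 − 10 = 43.

10, 43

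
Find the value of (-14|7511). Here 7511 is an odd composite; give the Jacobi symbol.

First reduce: -14 ≡ 7497 (mod 7511).
Reciprocity: 7497 ≡ 1 and 7511 ≡ 3 (mod 4), so (7497/7511) = +(7511/7497).
Reduce top mod 7497: now compute (14/7497).
Pull out 2: since 7497 ≡ 1 (mod 8), (2/7497) = +1.
Reciprocity: 7 ≡ 3 and 7497 ≡ 1 (mod 4), so (7/7497) = +(7497/7).
Reduce top mod 7: now compute (0/7).
Top reduces to 0: gcd > 1, so the symbol is 0.

0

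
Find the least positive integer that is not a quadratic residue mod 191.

(2/191) = +1, so 2 is a residue.
(3/191) = +1, so 3 is a residue.
(4/191) = +1, so 4 is a residue.
(5/191) = +1, so 5 is a residue.
(6/191) = +1, so 6 is a residue.
(7/191) = −1, so 7 is the smallest positive non-residue mod 191.

7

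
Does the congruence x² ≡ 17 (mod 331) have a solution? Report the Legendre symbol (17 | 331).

Euler's criterion: (17/331) ≡ 17^165 (mod 331).
17^2 ≡ 289 (mod 331)
17^4 ≡ 109 (mod 331)
17^8 ≡ 296 (mod 331)
17^16 ≡ 232 (mod 331)
17^32 ≡ 202 (mod 331)
17^64 ≡ 91 (mod 331)
17^128 ≡ 6 (mod 331)
17^165 = 17^(128+32+4+1) ≡ 1 (mod 331).
Result is 1, so (17/331) = 1.

1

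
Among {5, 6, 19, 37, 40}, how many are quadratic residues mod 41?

3

(5/41) = +1 → QR.
(6/41) = -1 → non-residue.
(19/41) = -1 → non-residue.
(37/41) = +1 → QR.
(40/41) = +1 → QR.
Total quadratic residues among the 5: 3.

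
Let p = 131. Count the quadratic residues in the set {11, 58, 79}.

2

(11/131) = +1 → QR.
(58/131) = +1 → QR.
(79/131) = -1 → non-residue.
Total quadratic residues among the 3: 2.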